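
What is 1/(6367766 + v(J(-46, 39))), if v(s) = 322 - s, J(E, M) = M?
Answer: 1/6368049 ≈ 1.5703e-7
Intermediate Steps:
1/(6367766 + v(J(-46, 39))) = 1/(6367766 + (322 - 1*39)) = 1/(6367766 + (322 - 39)) = 1/(6367766 + 283) = 1/6368049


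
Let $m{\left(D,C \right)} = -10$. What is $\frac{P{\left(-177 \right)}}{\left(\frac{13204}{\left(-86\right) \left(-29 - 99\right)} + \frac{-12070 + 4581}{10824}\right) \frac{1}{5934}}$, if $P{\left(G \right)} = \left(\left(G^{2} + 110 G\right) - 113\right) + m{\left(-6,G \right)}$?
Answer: $\frac{259306778041344}{1890037} \approx 1.372 \cdot 10^{8}$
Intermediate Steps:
$P{\left(G \right)} = -123 + G^{2} + 110 G$ ($P{\left(G \right)} = \left(\left(G^{2} + 110 G\right) - 113\right) - 10 = \left(-113 + G^{2} + 110 G\right) - 10 = -123 + G^{2} + 110 G$)
$\frac{P{\left(-177 \right)}}{\left(\frac{13204}{\left(-86\right) \left(-29 - 99\right)} + \frac{-12070 + 4581}{10824}\right) \frac{1}{5934}} = \frac{-123 + \left(-177\right)^{2} + 110 \left(-177\right)}{\left(\frac{13204}{\left(-86\right) \left(-29 - 99\right)} + \frac{-12070 + 4581}{10824}\right) \frac{1}{5934}} = \frac{-123 + 31329 - 19470}{\left(\frac{13204}{\left(-86\right) \left(-128\right)} - \frac{7489}{10824}\right) \frac{1}{5934}} = \frac{11736}{\left(\frac{13204}{11008} - \frac{7489}{10824}\right) \frac{1}{5934}} = \frac{11736}{\left(13204 \cdot \frac{1}{11008} - \frac{7489}{10824}\right) \frac{1}{5934}} = \frac{11736}{\left(\frac{3301}{2752} - \frac{7489}{10824}\right) \frac{1}{5934}} = \frac{11736}{\frac{1890037}{3723456} \cdot \frac{1}{5934}} = \frac{11736}{\frac{1890037}{22094987904}} = 11736 \cdot \frac{22094987904}{1890037} = \frac{259306778041344}{1890037}$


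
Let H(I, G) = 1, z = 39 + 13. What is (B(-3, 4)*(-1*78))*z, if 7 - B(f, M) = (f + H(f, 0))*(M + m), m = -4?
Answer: -28392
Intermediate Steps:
z = 52
B(f, M) = 7 - (1 + f)*(-4 + M) (B(f, M) = 7 - (f + 1)*(M - 4) = 7 - (1 + f)*(-4 + M))
(B(-3, 4)*(-1*78))*z = ((11 - 1*4 + 4*(-3) - 1*4*(-3))*(-1*78))*52 = ((11 - 4 - 12 + 12)*(-78))*52 = (7*(-78))*52 = -546*52 = -28392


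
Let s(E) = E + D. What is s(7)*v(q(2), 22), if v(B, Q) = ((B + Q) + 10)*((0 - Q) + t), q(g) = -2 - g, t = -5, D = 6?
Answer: -9828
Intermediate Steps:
s(E) = 6 + E (s(E) = E + 6 = 6 + E)
v(B, Q) = (-5 - Q)*(10 + B + Q) (v(B, Q) = ((B + Q) + 10)*((0 - Q) - 5) = (10 + B + Q)*(-Q - 5) = (10 + B + Q)*(-5 - Q) = (-5 - Q)*(10 + B + Q))
s(7)*v(q(2), 22) = (6 + 7)*(-50 - 1*22**2 - 15*22 - 5*(-2 - 1*2) - 1*(-2 - 1*2)*22) = 13*(-50 - 1*484 - 330 - 5*(-2 - 2) - 1*(-2 - 2)*22) = 13*(-50 - 484 - 330 - 5*(-4) - 1*(-4)*22) = 13*(-50 - 484 - 330 + 20 + 88) = 13*(-756) = -9828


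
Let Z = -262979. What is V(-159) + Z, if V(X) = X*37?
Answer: -268862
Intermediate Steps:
V(X) = 37*X
V(-159) + Z = 37*(-159) - 262979 = -5883 - 262979 = -268862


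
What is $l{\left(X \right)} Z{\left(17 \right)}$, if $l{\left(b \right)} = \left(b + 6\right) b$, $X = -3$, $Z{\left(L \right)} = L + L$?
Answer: $-306$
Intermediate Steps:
$Z{\left(L \right)} = 2 L$
$l{\left(b \right)} = b \left(6 + b\right)$ ($l{\left(b \right)} = \left(6 + b\right) b = b \left(6 + b\right)$)
$l{\left(X \right)} Z{\left(17 \right)} = - 3 \left(6 - 3\right) 2 \cdot 17 = \left(-3\right) 3 \cdot 34 = \left(-9\right) 34 = -306$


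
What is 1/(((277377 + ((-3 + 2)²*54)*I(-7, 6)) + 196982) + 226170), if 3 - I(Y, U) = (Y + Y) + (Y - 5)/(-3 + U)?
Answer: 1/701663 ≈ 1.4252e-6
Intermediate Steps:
I(Y, U) = 3 - 2*Y - (-5 + Y)/(-3 + U) (I(Y, U) = 3 - ((Y + Y) + (Y - 5)/(-3 + U)) = 3 - (2*Y + (-5 + Y)/(-3 + U)) = 3 + (-2*Y - (-5 + Y)/(-3 + U)) = 3 - 2*Y - (-5 + Y)/(-3 + U))
1/(((277377 + ((-3 + 2)²*54)*I(-7, 6)) + 196982) + 226170) = 1/(((277377 + ((-3 + 2)²*54)*((-4 + 3*6 + 5*(-7) - 2*6*(-7))/(-3 + 6))) + 196982) + 226170) = 1/(((277377 + ((-1)²*54)*((-4 + 18 - 35 + 84)/3)) + 196982) + 226170) = 1/(((277377 + (1*54)*((⅓)*63)) + 196982) + 226170) = 1/(((277377 + 54*21) + 196982) + 226170) = 1/(((277377 + 1134) + 196982) + 226170) = 1/((278511 + 196982) + 226170) = 1/(475493 + 226170) = 1/701663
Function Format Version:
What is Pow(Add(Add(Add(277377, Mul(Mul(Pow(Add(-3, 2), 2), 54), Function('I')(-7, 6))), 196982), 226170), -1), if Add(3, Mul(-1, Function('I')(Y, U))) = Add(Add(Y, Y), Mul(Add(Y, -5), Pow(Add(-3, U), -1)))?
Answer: Rational(1, 701663) ≈ 1.4252e-6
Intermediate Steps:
Function('I')(Y, U) = Add(3, Mul(-2, Y), Mul(-1, Pow(Add(-3, U), -1), Add(-5, Y))) (Function('I')(Y, U) = Add(3, Mul(-1, Add(Add(Y, Y), Mul(Add(Y, -5), Pow(Add(-3, U), -1))))) = Add(3, Mul(-1, Add(Mul(2, Y), Mul(Add(-5, Y), Pow(Add(-3, U), -1))))) = Add(3, Mul(-1, Add(Mul(2, Y), Mul(Pow(Add(-3, U), -1), Add(-5, Y))))) = Add(3, Add(Mul(-2, Y), Mul(-1, Pow(Add(-3, U), -1), Add(-5, Y)))) = Add(3, Mul(-2, Y), Mul(-1, Pow(Add(-3, U), -1), Add(-5, Y))))
Pow(Add(Add(Add(277377, Mul(Mul(Pow(Add(-3, 2), 2), 54), Function('I')(-7, 6))), 196982), 226170), -1) = Pow(Add(Add(Add(277377, Mul(Mul(Pow(Add(-3, 2), 2), 54), Mul(Pow(Add(-3, 6), -1), Add(-4, Mul(3, 6), Mul(5, -7), Mul(-2, 6, -7))))), 196982), 226170), -1) = Pow(Add(Add(Add(277377, Mul(Mul(Pow(-1, 2), 54), Mul(Pow(3, -1), Add(-4, 18, -35, 84)))), 196982), 226170), -1) = Pow(Add(Add(Add(277377, Mul(Mul(1, 54), Mul(Rational(1, 3), 63))), 196982), 226170), -1) = Pow(Add(Add(Add(277377, Mul(54, 21)), 196982), 226170), -1) = Pow(Add(Add(Add(277377, 1134), 196982), 226170), -1) = Pow(Add(Add(278511, 196982), 226170), -1) = Pow(Add(475493, 226170), -1) = Pow(701663, -1) = Rational(1, 701663)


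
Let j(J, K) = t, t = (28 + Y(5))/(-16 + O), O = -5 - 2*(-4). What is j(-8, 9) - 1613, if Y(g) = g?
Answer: -21002/13 ≈ -1615.5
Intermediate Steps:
O = 3 (O = -5 + 8 = 3)
t = -33/13 (t = (28 + 5)/(-16 + 3) = 33/(-13) = 33*(-1/13) = -33/13 ≈ -2.5385)
j(J, K) = -33/13
j(-8, 9) - 1613 = -33/13 - 1613 = -21002/13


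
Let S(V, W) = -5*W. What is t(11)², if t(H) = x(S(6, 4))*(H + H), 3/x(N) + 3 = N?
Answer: 4356/529 ≈ 8.2344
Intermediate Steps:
x(N) = 3/(-3 + N)
t(H) = -6*H/23 (t(H) = (3/(-3 - 5*4))*(H + H) = (3/(-3 - 20))*(2*H) = (3/(-23))*(2*H) = (3*(-1/23))*(2*H) = -6*H/23)
t(11)² = (-6/23*11)² = (-66/23)² = 4356/529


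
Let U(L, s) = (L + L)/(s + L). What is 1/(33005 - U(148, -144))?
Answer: 1/32931 ≈ 3.0367e-5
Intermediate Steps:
U(L, s) = 2*L/(L + s) (U(L, s) = (2*L)/(L + s) = 2*L/(L + s))
1/(33005 - U(148, -144)) = 1/(33005 - 2*148/(148 - 144)) = 1/(33005 - 2*148/4) = 1/(33005 - 1*74) = 1/(33005 - 74) = 1/32931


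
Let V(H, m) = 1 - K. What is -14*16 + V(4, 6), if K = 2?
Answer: -225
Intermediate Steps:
V(H, m) = -1 (V(H, m) = 1 - 1*2 = 1 - 2 = -1)
-14*16 + V(4, 6) = -14*16 - 1 = -224 - 1 = -225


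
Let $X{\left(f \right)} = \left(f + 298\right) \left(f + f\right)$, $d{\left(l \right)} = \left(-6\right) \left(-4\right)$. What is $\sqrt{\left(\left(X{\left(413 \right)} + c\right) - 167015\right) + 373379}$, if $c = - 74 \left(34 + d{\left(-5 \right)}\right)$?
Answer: $\sqrt{789358} \approx 888.46$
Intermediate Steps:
$d{\left(l \right)} = 24$
$X{\left(f \right)} = 2 f \left(298 + f\right)$ ($X{\left(f \right)} = \left(298 + f\right) 2 f = 2 f \left(298 + f\right)$)
$c = -4292$ ($c = - 74 \left(34 + 24\right) = \left(-74\right) 58 = -4292$)
$\sqrt{\left(\left(X{\left(413 \right)} + c\right) - 167015\right) + 373379} = \sqrt{\left(\left(2 \cdot 413 \left(298 + 413\right) - 4292\right) - 167015\right) + 373379} = \sqrt{\left(\left(2 \cdot 413 \cdot 711 - 4292\right) - 167015\right) + 373379} = \sqrt{\left(\left(587286 - 4292\right) - 167015\right) + 373379} = \sqrt{\left(582994 - 167015\right) + 373379} = \sqrt{415979 + 373379} = \sqrt{789358}$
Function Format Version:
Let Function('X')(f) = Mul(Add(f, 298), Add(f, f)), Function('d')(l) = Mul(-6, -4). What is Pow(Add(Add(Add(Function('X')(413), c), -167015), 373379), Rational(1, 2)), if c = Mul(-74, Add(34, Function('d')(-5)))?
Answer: Pow(789358, Rational(1, 2)) ≈ 888.46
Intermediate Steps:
Function('d')(l) = 24
Function('X')(f) = Mul(2, f, Add(298, f)) (Function('X')(f) = Mul(Add(298, f), Mul(2, f)) = Mul(2, f, Add(298, f)))
c = -4292 (c = Mul(-74, Add(34, 24)) = Mul(-74, 58) = -4292)
Pow(Add(Add(Add(Function('X')(413), c), -167015), 373379), Rational(1, 2)) = Pow(Add(Add(Add(Mul(2, 413, Add(298, 413)), -4292), -167015), 373379), Rational(1, 2)) = Pow(Add(Add(Add(Mul(2, 413, 711), -4292), -167015), 373379), Rational(1, 2)) = Pow(Add(Add(Add(587286, -4292), -167015), 373379), Rational(1, 2)) = Pow(Add(Add(582994, -167015), 373379), Rational(1, 2)) = Pow(Add(415979, 373379), Rational(1, 2)) = Pow(789358, Rational(1, 2))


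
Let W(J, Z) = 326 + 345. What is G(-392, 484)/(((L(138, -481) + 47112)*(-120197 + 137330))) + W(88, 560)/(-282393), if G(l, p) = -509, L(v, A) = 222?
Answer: -60478544911/25445913062094 ≈ -0.0023768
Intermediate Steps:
W(J, Z) = 671
G(-392, 484)/(((L(138, -481) + 47112)*(-120197 + 137330))) + W(88, 560)/(-282393) = -509*1/((-120197 + 137330)*(222 + 47112)) + 671/(-282393) = -509/(47334*17133) + 671*(-1/282393) = -509/810973422 - 671/282393 = -60478544911/25445913062094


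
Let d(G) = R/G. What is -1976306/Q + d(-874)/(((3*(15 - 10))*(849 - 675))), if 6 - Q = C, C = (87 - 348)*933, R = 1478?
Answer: -751431764987/92583488610 ≈ -8.1163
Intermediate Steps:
C = -243513 (C = -261*933 = -243513)
Q = 243519 (Q = 6 - 1*(-243513) = 6 + 243513 = 243519)
d(G) = 1478/G
-1976306/Q + d(-874)/(((3*(15 - 10))*(849 - 675))) = -1976306/243519 + (1478/(-874))/(((3*(15 - 10))*(849 - 675))) = -1976306*1/243519 + (1478*(-1/874))/(((3*5)*174)) = -1976306/243519 - 739/(437*(15*174)) = -1976306/243519 - 739/437/2610 = -1976306/243519 - 739/437*1/2610 = -1976306/243519 - 739/1140570 = -751431764987/92583488610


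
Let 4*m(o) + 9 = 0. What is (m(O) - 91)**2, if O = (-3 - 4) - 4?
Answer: 139129/16 ≈ 8695.6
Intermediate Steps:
O = -11 (O = -7 - 4 = -11)
m(o) = -9/4 (m(o) = -9/4 + (1/4)*0 = -9/4 + 0 = -9/4)
(m(O) - 91)**2 = (-9/4 - 91)**2 = (-373/4)**2 = 139129/16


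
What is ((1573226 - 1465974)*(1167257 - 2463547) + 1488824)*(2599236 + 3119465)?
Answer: -795060742144393456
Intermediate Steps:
((1573226 - 1465974)*(1167257 - 2463547) + 1488824)*(2599236 + 3119465) = (107252*(-1296290) + 1488824)*5718701 = (-139029695080 + 1488824)*5718701 = -139028206256*5718701 = -795060742144393456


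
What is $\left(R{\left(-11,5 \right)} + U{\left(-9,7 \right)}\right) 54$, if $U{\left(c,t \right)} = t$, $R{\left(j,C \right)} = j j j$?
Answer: $-71496$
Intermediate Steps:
$R{\left(j,C \right)} = j^{3}$ ($R{\left(j,C \right)} = j^{2} j = j^{3}$)
$\left(R{\left(-11,5 \right)} + U{\left(-9,7 \right)}\right) 54 = \left(\left(-11\right)^{3} + 7\right) 54 = \left(-1331 + 7\right) 54 = \left(-1324\right) 54 = -71496$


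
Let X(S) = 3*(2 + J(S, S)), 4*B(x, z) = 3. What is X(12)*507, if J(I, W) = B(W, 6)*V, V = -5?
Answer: -10647/4 ≈ -2661.8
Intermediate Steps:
B(x, z) = 3/4 (B(x, z) = (1/4)*3 = 3/4)
J(I, W) = -15/4 (J(I, W) = (3/4)*(-5) = -15/4)
X(S) = -21/4 (X(S) = 3*(2 - 15/4) = 3*(-7/4) = -21/4)
X(12)*507 = -21/4*507 = -10647/4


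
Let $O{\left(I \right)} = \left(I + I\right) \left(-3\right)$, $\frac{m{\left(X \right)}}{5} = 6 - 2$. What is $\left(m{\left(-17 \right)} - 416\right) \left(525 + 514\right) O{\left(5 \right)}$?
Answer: $12343320$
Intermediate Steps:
$m{\left(X \right)} = 20$ ($m{\left(X \right)} = 5 \left(6 - 2\right) = 5 \cdot 4 = 20$)
$O{\left(I \right)} = - 6 I$ ($O{\left(I \right)} = 2 I \left(-3\right) = - 6 I$)
$\left(m{\left(-17 \right)} - 416\right) \left(525 + 514\right) O{\left(5 \right)} = \left(20 - 416\right) \left(525 + 514\right) \left(\left(-6\right) 5\right) = \left(-396\right) 1039 \left(-30\right) = \left(-411444\right) \left(-30\right) = 12343320$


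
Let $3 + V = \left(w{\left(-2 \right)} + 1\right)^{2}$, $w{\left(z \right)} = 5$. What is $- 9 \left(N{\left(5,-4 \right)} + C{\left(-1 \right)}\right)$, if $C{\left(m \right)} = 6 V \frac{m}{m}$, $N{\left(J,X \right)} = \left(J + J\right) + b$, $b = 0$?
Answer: $-1872$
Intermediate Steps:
$V = 33$ ($V = -3 + \left(5 + 1\right)^{2} = -3 + 6^{2} = -3 + 36 = 33$)
$N{\left(J,X \right)} = 2 J$ ($N{\left(J,X \right)} = \left(J + J\right) + 0 = 2 J + 0 = 2 J$)
$C{\left(m \right)} = 198$ ($C{\left(m \right)} = 6 \cdot 33 \frac{m}{m} = 198 \cdot 1 = 198$)
$- 9 \left(N{\left(5,-4 \right)} + C{\left(-1 \right)}\right) = - 9 \left(2 \cdot 5 + 198\right) = - 9 \left(10 + 198\right) = \left(-9\right) 208 = -1872$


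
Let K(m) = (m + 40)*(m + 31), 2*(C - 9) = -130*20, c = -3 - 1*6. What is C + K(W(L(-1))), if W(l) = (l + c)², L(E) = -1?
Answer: 17049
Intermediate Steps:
c = -9 (c = -3 - 6 = -9)
C = -1291 (C = 9 + (-130*20)/2 = 9 + (-26*100)/2 = 9 + (½)*(-2600) = 9 - 1300 = -1291)
W(l) = (-9 + l)² (W(l) = (l - 9)² = (-9 + l)²)
K(m) = (31 + m)*(40 + m) (K(m) = (40 + m)*(31 + m) = (31 + m)*(40 + m))
C + K(W(L(-1))) = -1291 + (1240 + ((-9 - 1)²)² + 71*(-9 - 1)²) = -1291 + (1240 + ((-10)²)² + 71*(-10)²) = -1291 + (1240 + 100² + 71*100) = -1291 + (1240 + 10000 + 7100) = -1291 + 18340 = 17049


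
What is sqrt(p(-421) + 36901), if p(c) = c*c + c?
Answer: sqrt(213721) ≈ 462.30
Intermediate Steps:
p(c) = c + c**2 (p(c) = c**2 + c = c + c**2)
sqrt(p(-421) + 36901) = sqrt(-421*(1 - 421) + 36901) = sqrt(-421*(-420) + 36901) = sqrt(176820 + 36901) = sqrt(213721)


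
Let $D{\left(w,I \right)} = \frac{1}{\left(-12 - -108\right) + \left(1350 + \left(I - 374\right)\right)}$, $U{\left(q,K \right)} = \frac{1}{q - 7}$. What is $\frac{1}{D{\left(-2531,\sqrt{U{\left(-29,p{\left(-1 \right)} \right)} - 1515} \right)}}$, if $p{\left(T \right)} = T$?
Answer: $1072 + \frac{i \sqrt{54541}}{6} \approx 1072.0 + 38.923 i$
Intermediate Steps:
$U{\left(q,K \right)} = \frac{1}{-7 + q}$
$D{\left(w,I \right)} = \frac{1}{1072 + I}$ ($D{\left(w,I \right)} = \frac{1}{\left(-12 + 108\right) + \left(1350 + \left(-374 + I\right)\right)} = \frac{1}{96 + \left(976 + I\right)} = \frac{1}{1072 + I}$)
$\frac{1}{D{\left(-2531,\sqrt{U{\left(-29,p{\left(-1 \right)} \right)} - 1515} \right)}} = \frac{1}{\frac{1}{1072 + \sqrt{\frac{1}{-7 - 29} - 1515}}} = \frac{1}{\frac{1}{1072 + \sqrt{\frac{1}{-36} - 1515}}} = \frac{1}{\frac{1}{1072 + \sqrt{- \frac{1}{36} - 1515}}} = \frac{1}{\frac{1}{1072 + \sqrt{- \frac{54541}{36}}}} = \frac{1}{\frac{1}{1072 + \frac{i \sqrt{54541}}{6}}} = 1072 + \frac{i \sqrt{54541}}{6}$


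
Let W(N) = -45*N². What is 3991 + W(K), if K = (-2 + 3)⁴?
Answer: 3946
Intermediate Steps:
K = 1 (K = 1⁴ = 1)
3991 + W(K) = 3991 - 45*1² = 3991 - 45*1 = 3991 - 45 = 3946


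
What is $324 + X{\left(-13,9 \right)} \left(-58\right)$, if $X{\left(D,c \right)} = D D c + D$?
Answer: $-87140$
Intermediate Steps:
$X{\left(D,c \right)} = D + c D^{2}$ ($X{\left(D,c \right)} = D^{2} c + D = c D^{2} + D = D + c D^{2}$)
$324 + X{\left(-13,9 \right)} \left(-58\right) = 324 + - 13 \left(1 - 117\right) \left(-58\right) = 324 + \left(-13\right) \left(-116\right) \left(-58\right) = 324 + 1508 \left(-58\right) = 324 - 87464 = -87140$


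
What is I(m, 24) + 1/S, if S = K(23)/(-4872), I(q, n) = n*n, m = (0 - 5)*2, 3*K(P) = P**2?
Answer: 290088/529 ≈ 548.37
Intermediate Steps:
K(P) = P**2/3
m = -10 (m = -5*2 = -10)
I(q, n) = n**2
S = -529/14616 (S = ((1/3)*23**2)/(-4872) = ((1/3)*529)*(-1/4872) = (529/3)*(-1/4872) = -529/14616 ≈ -0.036193)
I(m, 24) + 1/S = 24**2 + 1/(-529/14616) = 576 - 14616/529 = 290088/529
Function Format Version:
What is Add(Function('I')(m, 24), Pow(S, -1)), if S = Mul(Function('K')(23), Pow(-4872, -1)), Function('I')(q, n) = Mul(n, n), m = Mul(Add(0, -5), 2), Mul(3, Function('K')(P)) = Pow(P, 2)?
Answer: Rational(290088, 529) ≈ 548.37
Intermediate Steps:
Function('K')(P) = Mul(Rational(1, 3), Pow(P, 2))
m = -10 (m = Mul(-5, 2) = -10)
Function('I')(q, n) = Pow(n, 2)
S = Rational(-529, 14616) (S = Mul(Mul(Rational(1, 3), Pow(23, 2)), Pow(-4872, -1)) = Mul(Mul(Rational(1, 3), 529), Rational(-1, 4872)) = Mul(Rational(529, 3), Rational(-1, 4872)) = Rational(-529, 14616) ≈ -0.036193)
Add(Function('I')(m, 24), Pow(S, -1)) = Add(Pow(24, 2), Pow(Rational(-529, 14616), -1)) = Add(576, Rational(-14616, 529)) = Rational(290088, 529)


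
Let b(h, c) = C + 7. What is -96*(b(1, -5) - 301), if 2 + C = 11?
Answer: 27360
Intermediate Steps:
C = 9 (C = -2 + 11 = 9)
b(h, c) = 16 (b(h, c) = 9 + 7 = 16)
-96*(b(1, -5) - 301) = -96*(16 - 301) = -96*(-285) = 27360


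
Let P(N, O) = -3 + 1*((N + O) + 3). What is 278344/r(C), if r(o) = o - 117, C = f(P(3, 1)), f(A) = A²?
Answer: -278344/101 ≈ -2755.9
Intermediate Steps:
P(N, O) = N + O (P(N, O) = -3 + 1*(3 + N + O) = -3 + (3 + N + O) = N + O)
C = 16 (C = (3 + 1)² = 4² = 16)
r(o) = -117 + o
278344/r(C) = 278344/(-117 + 16) = 278344/(-101) = 278344*(-1/101) = -278344/101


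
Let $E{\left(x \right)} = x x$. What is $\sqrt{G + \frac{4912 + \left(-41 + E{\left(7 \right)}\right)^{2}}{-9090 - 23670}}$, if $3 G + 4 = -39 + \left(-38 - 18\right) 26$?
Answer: $\frac{i \sqrt{931274435}}{1365} \approx 22.357 i$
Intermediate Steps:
$E{\left(x \right)} = x^{2}$
$G = - \frac{1499}{3}$ ($G = - \frac{4}{3} + \frac{-39 + \left(-38 - 18\right) 26}{3} = - \frac{4}{3} + \frac{-39 - 1456}{3} = - \frac{4}{3} + \frac{1}{3} \left(-1495\right) = - \frac{4}{3} - \frac{1495}{3} = - \frac{1499}{3} \approx -499.67$)
$\sqrt{G + \frac{4912 + \left(-41 + E{\left(7 \right)}\right)^{2}}{-9090 - 23670}} = \sqrt{- \frac{1499}{3} + \frac{4912 + \left(-41 + 7^{2}\right)^{2}}{-9090 - 23670}} = \sqrt{- \frac{1499}{3} + \frac{4912 + \left(-41 + 49\right)^{2}}{-32760}} = \sqrt{- \frac{1499}{3} + \left(4912 + 8^{2}\right) \left(- \frac{1}{32760}\right)} = \sqrt{- \frac{1499}{3} + \left(4912 + 64\right) \left(- \frac{1}{32760}\right)} = \sqrt{- \frac{1499}{3} + 4976 \left(- \frac{1}{32760}\right)} = \sqrt{- \frac{1499}{3} - \frac{622}{4095}} = \sqrt{- \frac{2046757}{4095}} = \frac{i \sqrt{931274435}}{1365}$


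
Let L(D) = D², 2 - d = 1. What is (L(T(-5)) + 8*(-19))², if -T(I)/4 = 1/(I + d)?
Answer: 22801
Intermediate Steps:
d = 1 (d = 2 - 1*1 = 2 - 1 = 1)
T(I) = -4/(1 + I) (T(I) = -4/(I + 1) = -4/(1 + I))
(L(T(-5)) + 8*(-19))² = ((-4/(1 - 5))² + 8*(-19))² = ((-4/(-4))² - 152)² = ((-4*(-¼))² - 152)² = (1² - 152)² = (1 - 152)² = (-151)² = 22801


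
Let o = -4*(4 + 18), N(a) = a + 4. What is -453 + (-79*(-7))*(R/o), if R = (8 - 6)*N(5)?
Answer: -24909/44 ≈ -566.11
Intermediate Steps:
N(a) = 4 + a
R = 18 (R = (8 - 6)*(4 + 5) = 2*9 = 18)
o = -88 (o = -4*22 = -88)
-453 + (-79*(-7))*(R/o) = -453 + (-79*(-7))*(18/(-88)) = -453 + 553*(18*(-1/88)) = -453 + 553*(-9/44) = -453 - 4977/44 = -24909/44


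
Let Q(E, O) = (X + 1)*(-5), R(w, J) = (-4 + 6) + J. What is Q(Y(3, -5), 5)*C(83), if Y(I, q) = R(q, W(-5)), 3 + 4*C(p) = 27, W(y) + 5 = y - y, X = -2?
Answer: 30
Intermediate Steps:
W(y) = -5 (W(y) = -5 + (y - y) = -5 + 0 = -5)
R(w, J) = 2 + J
C(p) = 6 (C(p) = -3/4 + (1/4)*27 = -3/4 + 27/4 = 6)
Y(I, q) = -3 (Y(I, q) = 2 - 5 = -3)
Q(E, O) = 5 (Q(E, O) = (-2 + 1)*(-5) = -1*(-5) = 5)
Q(Y(3, -5), 5)*C(83) = 5*6 = 30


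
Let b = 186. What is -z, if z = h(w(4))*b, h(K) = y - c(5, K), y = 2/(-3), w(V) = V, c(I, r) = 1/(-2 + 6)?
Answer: 341/2 ≈ 170.50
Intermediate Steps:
c(I, r) = ¼ (c(I, r) = 1/4 = ¼)
y = -⅔ (y = 2*(-⅓) = -⅔ ≈ -0.66667)
h(K) = -11/12 (h(K) = -⅔ - 1*¼ = -⅔ - ¼ = -11/12)
z = -341/2 (z = -11/12*186 = -341/2 ≈ -170.50)
-z = -1*(-341/2) = 341/2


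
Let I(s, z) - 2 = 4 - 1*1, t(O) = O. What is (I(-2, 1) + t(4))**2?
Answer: 81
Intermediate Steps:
I(s, z) = 5 (I(s, z) = 2 + (4 - 1*1) = 2 + (4 - 1) = 2 + 3 = 5)
(I(-2, 1) + t(4))**2 = (5 + 4)**2 = 9**2 = 81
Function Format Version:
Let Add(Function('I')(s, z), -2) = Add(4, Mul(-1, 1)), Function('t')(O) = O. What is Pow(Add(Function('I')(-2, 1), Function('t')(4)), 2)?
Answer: 81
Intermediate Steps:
Function('I')(s, z) = 5 (Function('I')(s, z) = Add(2, Add(4, Mul(-1, 1))) = Add(2, Add(4, -1)) = Add(2, 3) = 5)
Pow(Add(Function('I')(-2, 1), Function('t')(4)), 2) = Pow(Add(5, 4), 2) = Pow(9, 2) = 81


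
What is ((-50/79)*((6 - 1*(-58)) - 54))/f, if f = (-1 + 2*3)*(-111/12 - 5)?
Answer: 400/4503 ≈ 0.088830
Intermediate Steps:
f = -285/4 (f = (-1 + 6)*(-111*1/12 - 5) = 5*(-37/4 - 5) = 5*(-57/4) = -285/4 ≈ -71.250)
((-50/79)*((6 - 1*(-58)) - 54))/f = ((-50/79)*((6 - 1*(-58)) - 54))/(-285/4) = ((-50*1/79)*((6 + 58) - 54))*(-4/285) = -50*(64 - 54)/79*(-4/285) = -50/79*10*(-4/285) = -500/79*(-4/285) = 400/4503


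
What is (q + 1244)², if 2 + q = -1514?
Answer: 73984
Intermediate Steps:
q = -1516 (q = -2 - 1514 = -1516)
(q + 1244)² = (-1516 + 1244)² = (-272)² = 73984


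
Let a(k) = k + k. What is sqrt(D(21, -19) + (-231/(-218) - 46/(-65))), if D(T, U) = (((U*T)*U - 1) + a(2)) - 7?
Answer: sqrt(1521732354610)/14170 ≈ 87.056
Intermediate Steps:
a(k) = 2*k
D(T, U) = -4 + T*U**2 (D(T, U) = (((U*T)*U - 1) + 2*2) - 7 = (((T*U)*U - 1) + 4) - 7 = ((T*U**2 - 1) + 4) - 7 = ((-1 + T*U**2) + 4) - 7 = (3 + T*U**2) - 7 = -4 + T*U**2)
sqrt(D(21, -19) + (-231/(-218) - 46/(-65))) = sqrt((-4 + 21*(-19)**2) + (-231/(-218) - 46/(-65))) = sqrt((-4 + 21*361) + (-231*(-1/218) - 46*(-1/65))) = sqrt((-4 + 7581) + (231/218 + 46/65)) = sqrt(7577 + 25043/14170) = sqrt(107391133/14170) = sqrt(1521732354610)/14170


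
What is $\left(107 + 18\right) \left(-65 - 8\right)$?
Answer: $-9125$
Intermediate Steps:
$\left(107 + 18\right) \left(-65 - 8\right) = 125 \left(-65 - 8\right) = 125 \left(-73\right) = -9125$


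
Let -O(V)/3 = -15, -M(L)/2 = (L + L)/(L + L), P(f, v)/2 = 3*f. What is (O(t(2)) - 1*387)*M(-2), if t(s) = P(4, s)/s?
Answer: 684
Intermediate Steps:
P(f, v) = 6*f (P(f, v) = 2*(3*f) = 6*f)
t(s) = 24/s (t(s) = (6*4)/s = 24/s)
M(L) = -2 (M(L) = -2*(L + L)/(L + L) = -2*2*L/(2*L) = -2*2*L*1/(2*L) = -2*1 = -2)
O(V) = 45 (O(V) = -3*(-15) = 45)
(O(t(2)) - 1*387)*M(-2) = (45 - 1*387)*(-2) = (45 - 387)*(-2) = -342*(-2) = 684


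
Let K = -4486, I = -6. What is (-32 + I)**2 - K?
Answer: 5930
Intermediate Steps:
(-32 + I)**2 - K = (-32 - 6)**2 - 1*(-4486) = (-38)**2 + 4486 = 1444 + 4486 = 5930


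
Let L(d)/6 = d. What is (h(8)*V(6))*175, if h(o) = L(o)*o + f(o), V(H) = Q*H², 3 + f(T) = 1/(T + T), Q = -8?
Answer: -19205550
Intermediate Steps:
L(d) = 6*d
f(T) = -3 + 1/(2*T) (f(T) = -3 + 1/(T + T) = -3 + 1/(2*T))
V(H) = -8*H²
h(o) = -3 + 1/(2*o) + 6*o² (h(o) = (6*o)*o + (-3 + 1/(2*o)) = 6*o² + (-3 + 1/(2*o)) = -3 + 1/(2*o) + 6*o²)
(h(8)*V(6))*175 = ((-3 + (½)/8 + 6*8²)*(-8*6²))*175 = ((-3 + (½)*(⅛) + 6*64)*(-8*36))*175 = ((-3 + 1/16 + 384)*(-288))*175 = ((6097/16)*(-288))*175 = -109746*175 = -19205550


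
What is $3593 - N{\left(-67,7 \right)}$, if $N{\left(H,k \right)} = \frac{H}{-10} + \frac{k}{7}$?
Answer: $\frac{35853}{10} \approx 3585.3$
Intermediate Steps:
$N{\left(H,k \right)} = - \frac{H}{10} + \frac{k}{7}$ ($N{\left(H,k \right)} = H \left(- \frac{1}{10}\right) + k \frac{1}{7} = - \frac{H}{10} + \frac{k}{7}$)
$3593 - N{\left(-67,7 \right)} = 3593 - \left(\left(- \frac{1}{10}\right) \left(-67\right) + \frac{1}{7} \cdot 7\right) = 3593 - \left(\frac{67}{10} + 1\right) = 3593 - \frac{77}{10} = \frac{35853}{10}$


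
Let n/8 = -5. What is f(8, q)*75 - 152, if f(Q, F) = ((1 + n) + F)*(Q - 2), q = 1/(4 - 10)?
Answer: -17777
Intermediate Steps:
n = -40 (n = 8*(-5) = -40)
q = -⅙ (q = 1/(-6) = -⅙ ≈ -0.16667)
f(Q, F) = (-39 + F)*(-2 + Q) (f(Q, F) = ((1 - 40) + F)*(Q - 2) = (-39 + F)*(-2 + Q))
f(8, q)*75 - 152 = (78 - 39*8 - 2*(-⅙) - ⅙*8)*75 - 152 = (78 - 312 + ⅓ - 4/3)*75 - 152 = -235*75 - 152 = -17625 - 152 = -17777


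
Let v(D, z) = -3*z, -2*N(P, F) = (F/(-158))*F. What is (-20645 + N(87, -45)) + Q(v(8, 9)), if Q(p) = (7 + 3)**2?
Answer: -6490195/316 ≈ -20539.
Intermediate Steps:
N(P, F) = F**2/316 (N(P, F) = -F/(-158)*F/2 = -F*(-1/158)*F/2 = -(-F/158)*F/2 = -(-1)*F**2/316 = F**2/316)
Q(p) = 100 (Q(p) = 10**2 = 100)
(-20645 + N(87, -45)) + Q(v(8, 9)) = (-20645 + (1/316)*(-45)**2) + 100 = (-20645 + (1/316)*2025) + 100 = (-20645 + 2025/316) + 100 = -6521795/316 + 100 = -6490195/316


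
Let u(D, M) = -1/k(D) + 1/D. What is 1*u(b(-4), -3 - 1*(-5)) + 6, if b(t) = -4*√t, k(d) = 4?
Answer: 23/4 + I/8 ≈ 5.75 + 0.125*I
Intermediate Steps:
u(D, M) = -¼ + 1/D (u(D, M) = -1/4 + 1/D = -1*¼ + 1/D = -¼ + 1/D)
1*u(b(-4), -3 - 1*(-5)) + 6 = 1*((4 - (-4)*√(-4))/(4*((-8*I)))) + 6 = 1*((4 - (-4)*2*I)/(4*((-8*I)))) + 6 = 1*((4 - (-8)*I)/(4*((-8*I)))) + 6 = 1*((I/8)*(4 + 8*I)/4) + 6 = 1*(I*(4 + 8*I)/32) + 6 = I*(4 + 8*I)/32 + 6 = 6 + I*(4 + 8*I)/32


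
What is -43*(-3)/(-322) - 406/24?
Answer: -33457/1932 ≈ -17.317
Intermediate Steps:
-43*(-3)/(-322) - 406/24 = 129*(-1/322) - 406*1/24 = -129/322 - 203/12 = -33457/1932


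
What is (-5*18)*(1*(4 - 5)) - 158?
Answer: -68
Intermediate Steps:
(-5*18)*(1*(4 - 5)) - 158 = -90*(-1) - 158 = 90 - 158 = -68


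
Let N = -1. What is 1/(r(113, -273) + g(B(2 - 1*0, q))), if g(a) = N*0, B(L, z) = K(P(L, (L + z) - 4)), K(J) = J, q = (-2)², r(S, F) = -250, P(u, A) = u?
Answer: -1/250 ≈ -0.0040000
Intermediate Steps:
q = 4
B(L, z) = L
g(a) = 0 (g(a) = -1*0 = 0)
1/(r(113, -273) + g(B(2 - 1*0, q))) = 1/(-250 + 0) = 1/(-250) = -1/250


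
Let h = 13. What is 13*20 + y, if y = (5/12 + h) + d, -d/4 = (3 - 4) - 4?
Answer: 3521/12 ≈ 293.42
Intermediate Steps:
d = 20 (d = -4*((3 - 4) - 4) = -4*(-1 - 4) = -4*(-5) = 20)
y = 401/12 (y = (5/12 + 13) + 20 = 161/12 + 20 = 401/12 ≈ 33.417)
13*20 + y = 13*20 + 401/12 = 260 + 401/12 = 3521/12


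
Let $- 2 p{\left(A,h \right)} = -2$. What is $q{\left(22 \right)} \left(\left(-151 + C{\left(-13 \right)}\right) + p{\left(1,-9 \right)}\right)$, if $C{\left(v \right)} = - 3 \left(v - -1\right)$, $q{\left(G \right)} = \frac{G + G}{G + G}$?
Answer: $-114$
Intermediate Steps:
$q{\left(G \right)} = 1$ ($q{\left(G \right)} = \frac{2 G}{2 G} = 2 G \frac{1}{2 G} = 1$)
$p{\left(A,h \right)} = 1$ ($p{\left(A,h \right)} = \left(- \frac{1}{2}\right) \left(-2\right) = 1$)
$C{\left(v \right)} = -3 - 3 v$ ($C{\left(v \right)} = - 3 \left(v + 1\right) = - 3 \left(1 + v\right) = -3 - 3 v$)
$q{\left(22 \right)} \left(\left(-151 + C{\left(-13 \right)}\right) + p{\left(1,-9 \right)}\right) = 1 \left(\left(-151 - -36\right) + 1\right) = 1 \left(\left(-151 + \left(-3 + 39\right)\right) + 1\right) = 1 \left(\left(-151 + 36\right) + 1\right) = 1 \left(-115 + 1\right) = 1 \left(-114\right) = -114$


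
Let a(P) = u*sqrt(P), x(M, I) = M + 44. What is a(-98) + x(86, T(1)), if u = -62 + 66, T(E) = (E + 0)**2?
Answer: 130 + 28*I*sqrt(2) ≈ 130.0 + 39.598*I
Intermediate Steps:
T(E) = E**2
u = 4
x(M, I) = 44 + M
a(P) = 4*sqrt(P)
a(-98) + x(86, T(1)) = 4*sqrt(-98) + (44 + 86) = 4*(7*I*sqrt(2)) + 130 = 28*I*sqrt(2) + 130 = 130 + 28*I*sqrt(2)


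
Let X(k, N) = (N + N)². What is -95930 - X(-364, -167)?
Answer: -207486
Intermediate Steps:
X(k, N) = 4*N² (X(k, N) = (2*N)² = 4*N²)
-95930 - X(-364, -167) = -95930 - 4*(-167)² = -95930 - 4*27889 = -95930 - 1*111556 = -95930 - 111556 = -207486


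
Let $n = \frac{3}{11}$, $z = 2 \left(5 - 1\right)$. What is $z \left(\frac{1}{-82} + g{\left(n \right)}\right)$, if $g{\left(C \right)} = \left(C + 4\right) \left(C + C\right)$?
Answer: $\frac{92012}{4961} \approx 18.547$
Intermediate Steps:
$z = 8$ ($z = 2 \cdot 4 = 8$)
$n = \frac{3}{11}$ ($n = 3 \cdot \frac{1}{11} = \frac{3}{11} \approx 0.27273$)
$g{\left(C \right)} = 2 C \left(4 + C\right)$ ($g{\left(C \right)} = \left(4 + C\right) 2 C = 2 C \left(4 + C\right)$)
$z \left(\frac{1}{-82} + g{\left(n \right)}\right) = 8 \left(\frac{1}{-82} + 2 \cdot \frac{3}{11} \left(4 + \frac{3}{11}\right)\right) = 8 \left(- \frac{1}{82} + 2 \cdot \frac{3}{11} \cdot \frac{47}{11}\right) = 8 \left(- \frac{1}{82} + \frac{282}{121}\right) = 8 \cdot \frac{23003}{9922} = \frac{92012}{4961}$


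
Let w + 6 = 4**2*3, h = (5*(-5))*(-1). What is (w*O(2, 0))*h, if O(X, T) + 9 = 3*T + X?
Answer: -7350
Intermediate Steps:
h = 25 (h = -25*(-1) = 25)
w = 42 (w = -6 + 4**2*3 = -6 + 16*3 = -6 + 48 = 42)
O(X, T) = -9 + X + 3*T (O(X, T) = -9 + (3*T + X) = -9 + (X + 3*T) = -9 + X + 3*T)
(w*O(2, 0))*h = (42*(-9 + 2 + 3*0))*25 = (42*(-9 + 2 + 0))*25 = (42*(-7))*25 = -294*25 = -7350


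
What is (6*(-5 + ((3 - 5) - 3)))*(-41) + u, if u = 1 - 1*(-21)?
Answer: 2482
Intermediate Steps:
u = 22 (u = 1 + 21 = 22)
(6*(-5 + ((3 - 5) - 3)))*(-41) + u = (6*(-5 + ((3 - 5) - 3)))*(-41) + 22 = (6*(-5 + (-2 - 3)))*(-41) + 22 = (6*(-5 - 5))*(-41) + 22 = (6*(-10))*(-41) + 22 = -60*(-41) + 22 = 2460 + 22 = 2482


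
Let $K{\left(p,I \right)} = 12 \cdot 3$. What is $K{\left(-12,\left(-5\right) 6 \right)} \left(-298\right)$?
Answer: $-10728$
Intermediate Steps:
$K{\left(p,I \right)} = 36$
$K{\left(-12,\left(-5\right) 6 \right)} \left(-298\right) = 36 \left(-298\right) = -10728$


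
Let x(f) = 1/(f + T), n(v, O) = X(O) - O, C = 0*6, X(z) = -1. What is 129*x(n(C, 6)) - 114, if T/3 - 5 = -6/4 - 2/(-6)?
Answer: -256/3 ≈ -85.333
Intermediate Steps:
T = 23/2 (T = 15 + 3*(-6/4 - 2/(-6)) = 15 + 3*(-6*1/4 - 2*(-1/6)) = 15 + 3*(-3/2 + 1/3) = 15 + 3*(-7/6) = 15 - 7/2 = 23/2 ≈ 11.500)
C = 0
n(v, O) = -1 - O
x(f) = 1/(23/2 + f) (x(f) = 1/(f + 23/2) = 1/(23/2 + f))
129*x(n(C, 6)) - 114 = 129*(2/(23 + 2*(-1 - 1*6))) - 114 = 129*(2/(23 + 2*(-1 - 6))) - 114 = 129*(2/(23 + 2*(-7))) - 114 = 129*(2/(23 - 14)) - 114 = 129*(2/9) - 114 = 86/3 - 114 = -256/3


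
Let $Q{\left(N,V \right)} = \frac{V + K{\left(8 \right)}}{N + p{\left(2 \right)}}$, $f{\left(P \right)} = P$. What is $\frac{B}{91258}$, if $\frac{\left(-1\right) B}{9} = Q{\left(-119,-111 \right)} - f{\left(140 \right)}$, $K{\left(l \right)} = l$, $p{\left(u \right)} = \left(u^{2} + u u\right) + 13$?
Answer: $\frac{122553}{8943284} \approx 0.013703$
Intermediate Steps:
$p{\left(u \right)} = 13 + 2 u^{2}$ ($p{\left(u \right)} = \left(u^{2} + u^{2}\right) + 13 = 2 u^{2} + 13 = 13 + 2 u^{2}$)
$Q{\left(N,V \right)} = \frac{8 + V}{21 + N}$ ($Q{\left(N,V \right)} = \frac{V + 8}{N + \left(13 + 2 \cdot 2^{2}\right)} = \frac{8 + V}{N + \left(13 + 2 \cdot 4\right)} = \frac{8 + V}{N + \left(13 + 8\right)} = \frac{8 + V}{N + 21} = \frac{8 + V}{21 + N}$)
$B = \frac{122553}{98}$ ($B = - 9 \left(\frac{8 - 111}{21 - 119} - 140\right) = - 9 \left(\frac{1}{-98} \left(-103\right) - 140\right) = - 9 \left(\left(- \frac{1}{98}\right) \left(-103\right) - 140\right) = - 9 \left(\frac{103}{98} - 140\right) = \left(-9\right) \left(- \frac{13617}{98}\right) = \frac{122553}{98} \approx 1250.5$)
$\frac{B}{91258} = \frac{122553}{98 \cdot 91258} = \frac{122553}{98} \cdot \frac{1}{91258} = \frac{122553}{8943284}$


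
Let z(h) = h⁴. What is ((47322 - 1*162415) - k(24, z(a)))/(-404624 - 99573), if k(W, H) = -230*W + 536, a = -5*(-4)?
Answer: 110109/504197 ≈ 0.21838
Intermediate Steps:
a = 20
k(W, H) = 536 - 230*W
((47322 - 1*162415) - k(24, z(a)))/(-404624 - 99573) = ((47322 - 1*162415) - (536 - 230*24))/(-404624 - 99573) = ((47322 - 162415) - (536 - 5520))/(-504197) = (-115093 - 1*(-4984))*(-1/504197) = (-115093 + 4984)*(-1/504197) = -110109*(-1/504197) = 110109/504197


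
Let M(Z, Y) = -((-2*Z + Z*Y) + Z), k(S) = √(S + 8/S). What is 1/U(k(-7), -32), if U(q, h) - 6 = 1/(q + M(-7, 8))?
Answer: 101527/611227 + I*√399/611227 ≈ 0.1661 + 3.268e-5*I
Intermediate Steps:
M(Z, Y) = Z - Y*Z (M(Z, Y) = -((-2*Z + Y*Z) + Z) = -(-Z + Y*Z) = Z - Y*Z)
U(q, h) = 6 + 1/(49 + q) (U(q, h) = 6 + 1/(q - 7*(1 - 1*8)) = 6 + 1/(q - 7*(1 - 8)) = 6 + 1/(q - 7*(-7)) = 6 + 1/(q + 49) = 6 + 1/(49 + q))
1/U(k(-7), -32) = 1/((295 + 6*√(-7 + 8/(-7)))/(49 + √(-7 + 8/(-7)))) = 1/((295 + 6*√(-7 + 8*(-⅐)))/(49 + √(-7 + 8*(-⅐)))) = 1/((295 + 6*√(-7 - 8/7))/(49 + √(-7 - 8/7))) = 1/((295 + 6*√(-57/7))/(49 + √(-57/7))) = 1/((295 + 6*(I*√399/7))/(49 + I*√399/7)) = 1/((295 + 6*I*√399/7)/(49 + I*√399/7)) = (49 + I*√399/7)/(295 + 6*I*√399/7)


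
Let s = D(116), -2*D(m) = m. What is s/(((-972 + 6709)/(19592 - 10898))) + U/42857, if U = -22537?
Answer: -21740022733/245870609 ≈ -88.421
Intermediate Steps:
D(m) = -m/2
s = -58 (s = -½*116 = -58)
s/(((-972 + 6709)/(19592 - 10898))) + U/42857 = -58*(19592 - 10898)/(-972 + 6709) - 22537/42857 = -58/(5737/8694) - 22537*1/42857 = -58/(5737*(1/8694)) - 22537/42857 = -58/5737/8694 - 22537/42857 = -58*8694/5737 - 22537/42857 = -504252/5737 - 22537/42857 = -21740022733/245870609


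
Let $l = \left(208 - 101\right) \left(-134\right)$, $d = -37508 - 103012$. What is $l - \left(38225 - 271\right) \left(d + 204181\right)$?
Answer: $-2416203932$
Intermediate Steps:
$d = -140520$
$l = -14338$ ($l = 107 \left(-134\right) = -14338$)
$l - \left(38225 - 271\right) \left(d + 204181\right) = -14338 - \left(38225 - 271\right) \left(-140520 + 204181\right) = -14338 - \left(38225 - 271\right) 63661 = -14338 - 37954 \cdot 63661 = -14338 - 2416189594 = -2416203932$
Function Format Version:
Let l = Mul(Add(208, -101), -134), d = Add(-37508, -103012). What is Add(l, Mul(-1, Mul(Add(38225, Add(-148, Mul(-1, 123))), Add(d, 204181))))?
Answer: -2416203932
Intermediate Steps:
d = -140520
l = -14338 (l = Mul(107, -134) = -14338)
Add(l, Mul(-1, Mul(Add(38225, Add(-148, Mul(-1, 123))), Add(d, 204181)))) = Add(-14338, Mul(-1, Mul(Add(38225, Add(-148, Mul(-1, 123))), Add(-140520, 204181)))) = Add(-14338, Mul(-1, Mul(Add(38225, Add(-148, -123)), 63661))) = Add(-14338, Mul(-1, Mul(Add(38225, -271), 63661))) = Add(-14338, Mul(-1, Mul(37954, 63661))) = Add(-14338, Mul(-1, 2416189594)) = Add(-14338, -2416189594) = -2416203932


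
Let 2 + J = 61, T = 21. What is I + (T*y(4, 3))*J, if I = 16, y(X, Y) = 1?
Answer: 1255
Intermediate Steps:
J = 59 (J = -2 + 61 = 59)
I + (T*y(4, 3))*J = 16 + (21*1)*59 = 16 + 21*59 = 16 + 1239 = 1255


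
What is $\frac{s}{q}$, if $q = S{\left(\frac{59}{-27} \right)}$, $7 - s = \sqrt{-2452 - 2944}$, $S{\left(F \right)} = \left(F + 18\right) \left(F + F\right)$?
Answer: $- \frac{729}{7198} + \frac{729 i \sqrt{1349}}{25193} \approx -0.10128 + 1.0628 i$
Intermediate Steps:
$S{\left(F \right)} = 2 F \left(18 + F\right)$ ($S{\left(F \right)} = \left(18 + F\right) 2 F = 2 F \left(18 + F\right)$)
$s = 7 - 2 i \sqrt{1349}$ ($s = 7 - \sqrt{-2452 - 2944} = 7 - \sqrt{-5396} = 7 - 2 i \sqrt{1349} \approx 7.0 - 73.458 i$)
$q = - \frac{50386}{729}$ ($q = 2 \frac{59}{-27} \left(18 + \frac{59}{-27}\right) = 2 \cdot 59 \left(- \frac{1}{27}\right) \left(18 + 59 \left(- \frac{1}{27}\right)\right) = 2 \left(- \frac{59}{27}\right) \left(18 - \frac{59}{27}\right) = 2 \left(- \frac{59}{27}\right) \frac{427}{27} = - \frac{50386}{729} \approx -69.117$)
$\frac{s}{q} = \frac{7 - 2 i \sqrt{1349}}{- \frac{50386}{729}} = \left(7 - 2 i \sqrt{1349}\right) \left(- \frac{729}{50386}\right) = - \frac{729}{7198} + \frac{729 i \sqrt{1349}}{25193}$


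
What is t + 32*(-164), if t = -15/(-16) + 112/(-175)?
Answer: -2099081/400 ≈ -5247.7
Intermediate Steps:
t = 119/400 (t = -15*(-1/16) + 112*(-1/175) = 15/16 - 16/25 = 119/400 ≈ 0.29750)
t + 32*(-164) = 119/400 + 32*(-164) = 119/400 - 5248 = -2099081/400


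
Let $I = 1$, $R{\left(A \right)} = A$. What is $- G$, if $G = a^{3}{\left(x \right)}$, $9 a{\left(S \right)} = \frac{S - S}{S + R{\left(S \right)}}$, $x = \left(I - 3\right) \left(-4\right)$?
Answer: $0$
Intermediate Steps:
$x = 8$ ($x = \left(1 - 3\right) \left(-4\right) = \left(-2\right) \left(-4\right) = 8$)
$a{\left(S \right)} = 0$ ($a{\left(S \right)} = \frac{\left(S - S\right) \frac{1}{S + S}}{9} = \frac{0 \frac{1}{2 S}}{9} = \frac{1}{9} \cdot 0 = 0$)
$G = 0$ ($G = 0^{3} = 0$)
$- G = \left(-1\right) 0 = 0$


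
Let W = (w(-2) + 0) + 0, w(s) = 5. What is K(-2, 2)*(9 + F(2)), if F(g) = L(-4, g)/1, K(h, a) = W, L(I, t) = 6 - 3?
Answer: 60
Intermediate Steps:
L(I, t) = 3
W = 5 (W = (5 + 0) + 0 = 5 + 0 = 5)
K(h, a) = 5
F(g) = 3 (F(g) = 3/1 = 3*1 = 3)
K(-2, 2)*(9 + F(2)) = 5*(9 + 3) = 5*12 = 60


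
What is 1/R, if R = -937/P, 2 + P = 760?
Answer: -758/937 ≈ -0.80896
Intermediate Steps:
P = 758 (P = -2 + 760 = 758)
R = -937/758 ≈ -1.2361
1/R = 1/(-937/758) = -758/937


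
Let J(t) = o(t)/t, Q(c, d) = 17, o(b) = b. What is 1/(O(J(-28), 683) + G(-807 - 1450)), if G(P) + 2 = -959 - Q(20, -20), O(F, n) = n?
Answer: -1/295 ≈ -0.0033898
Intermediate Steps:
J(t) = 1 (J(t) = t/t = 1)
G(P) = -978 (G(P) = -2 + (-959 - 1*17) = -2 + (-959 - 17) = -2 - 976 = -978)
1/(O(J(-28), 683) + G(-807 - 1450)) = 1/(683 - 978) = 1/(-295) = -1/295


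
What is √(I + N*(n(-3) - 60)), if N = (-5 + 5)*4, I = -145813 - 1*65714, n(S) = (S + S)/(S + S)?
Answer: 3*I*√23503 ≈ 459.92*I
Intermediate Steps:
n(S) = 1 (n(S) = (2*S)/((2*S)) = (2*S)*(1/(2*S)) = 1)
I = -211527 (I = -145813 - 65714 = -211527)
N = 0 (N = 0*4 = 0)
√(I + N*(n(-3) - 60)) = √(-211527 + 0*(1 - 60)) = √(-211527 + 0*(-59)) = √(-211527 + 0) = √(-211527) = 3*I*√23503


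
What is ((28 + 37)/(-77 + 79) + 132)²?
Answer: 108241/4 ≈ 27060.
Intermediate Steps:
((28 + 37)/(-77 + 79) + 132)² = (65/2 + 132)² = (329/2)² = 108241/4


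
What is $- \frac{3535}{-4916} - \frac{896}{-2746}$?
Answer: $\frac{7055923}{6749668} \approx 1.0454$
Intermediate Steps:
$- \frac{3535}{-4916} - \frac{896}{-2746} = \left(-3535\right) \left(- \frac{1}{4916}\right) - - \frac{448}{1373} = \frac{3535}{4916} + \frac{448}{1373} = \frac{7055923}{6749668}$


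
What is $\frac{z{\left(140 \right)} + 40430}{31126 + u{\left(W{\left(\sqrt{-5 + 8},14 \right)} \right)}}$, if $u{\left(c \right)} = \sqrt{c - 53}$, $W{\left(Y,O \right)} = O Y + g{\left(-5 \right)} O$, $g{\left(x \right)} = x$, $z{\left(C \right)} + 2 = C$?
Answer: $\frac{40568}{31126 + i \sqrt{123 - 14 \sqrt{3}}} \approx 1.3033 - 0.00041611 i$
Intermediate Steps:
$z{\left(C \right)} = -2 + C$
$W{\left(Y,O \right)} = - 5 O + O Y$ ($W{\left(Y,O \right)} = O Y - 5 O = - 5 O + O Y$)
$u{\left(c \right)} = \sqrt{-53 + c}$
$\frac{z{\left(140 \right)} + 40430}{31126 + u{\left(W{\left(\sqrt{-5 + 8},14 \right)} \right)}} = \frac{\left(-2 + 140\right) + 40430}{31126 + \sqrt{-53 + 14 \left(-5 + \sqrt{-5 + 8}\right)}} = \frac{138 + 40430}{31126 + \sqrt{-53 + 14 \left(-5 + \sqrt{3}\right)}} = \frac{40568}{31126 + \sqrt{-53 - \left(70 - 14 \sqrt{3}\right)}} = \frac{40568}{31126 + \sqrt{-123 + 14 \sqrt{3}}}$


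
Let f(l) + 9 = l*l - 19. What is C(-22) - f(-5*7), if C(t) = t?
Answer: -1219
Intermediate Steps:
f(l) = -28 + l**2 (f(l) = -9 + (l*l - 19) = -9 + (l**2 - 19) = -9 + (-19 + l**2) = -28 + l**2)
C(-22) - f(-5*7) = -22 - (-28 + (-5*7)**2) = -22 - (-28 + (-35)**2) = -22 - (-28 + 1225) = -22 - 1*1197 = -22 - 1197 = -1219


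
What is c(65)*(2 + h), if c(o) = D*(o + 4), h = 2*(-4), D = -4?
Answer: 1656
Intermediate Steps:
h = -8
c(o) = -16 - 4*o (c(o) = -4*(o + 4) = -4*(4 + o) = -16 - 4*o)
c(65)*(2 + h) = (-16 - 4*65)*(2 - 8) = (-16 - 260)*(-6) = -276*(-6) = 1656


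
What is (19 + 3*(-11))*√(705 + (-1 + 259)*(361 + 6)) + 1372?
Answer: 1372 - 42*√10599 ≈ -2952.0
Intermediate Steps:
(19 + 3*(-11))*√(705 + (-1 + 259)*(361 + 6)) + 1372 = (19 - 33)*√(705 + 258*367) + 1372 = -14*√(705 + 94686) + 1372 = -42*√10599 + 1372 = 1372 - 42*√10599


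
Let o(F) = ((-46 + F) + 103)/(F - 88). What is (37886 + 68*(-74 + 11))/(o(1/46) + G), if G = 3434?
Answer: 135987294/13894775 ≈ 9.7869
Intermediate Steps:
o(F) = (57 + F)/(-88 + F)
(37886 + 68*(-74 + 11))/(o(1/46) + G) = (37886 + 68*(-74 + 11))/((57 + 1/46)/(-88 + 1/46) + 3434) = (37886 + 68*(-63))/((57 + 1/46)/(-88 + 1/46) + 3434) = (37886 - 4284)/((2623/46)/(-4047/46) + 3434) = 33602/(-46/4047*2623/46 + 3434) = 33602/(-2623/4047 + 3434) = 33602/(13894775/4047) = 33602*(4047/13894775) = 135987294/13894775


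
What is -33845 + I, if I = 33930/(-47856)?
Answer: -269953375/7976 ≈ -33846.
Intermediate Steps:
I = -5655/7976 (I = 33930*(-1/47856) = -5655/7976 ≈ -0.70900)
-33845 + I = -33845 - 5655/7976 = -269953375/7976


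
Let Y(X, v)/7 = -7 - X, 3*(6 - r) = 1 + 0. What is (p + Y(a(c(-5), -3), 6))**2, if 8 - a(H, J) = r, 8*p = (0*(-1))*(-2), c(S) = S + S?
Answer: 38416/9 ≈ 4268.4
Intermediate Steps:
c(S) = 2*S
r = 17/3 (r = 6 - (1 + 0)/3 = 6 - 1/3*1 = 6 - 1/3 = 17/3 ≈ 5.6667)
p = 0 (p = ((0*(-1))*(-2))/8 = (0*(-2))/8 = (1/8)*0 = 0)
a(H, J) = 7/3 (a(H, J) = 8 - 1*17/3 = 8 - 17/3 = 7/3)
Y(X, v) = -49 - 7*X (Y(X, v) = 7*(-7 - X) = -49 - 7*X)
(p + Y(a(c(-5), -3), 6))**2 = (0 + (-49 - 7*7/3))**2 = (0 + (-49 - 49/3))**2 = (0 - 196/3)**2 = (-196/3)**2 = 38416/9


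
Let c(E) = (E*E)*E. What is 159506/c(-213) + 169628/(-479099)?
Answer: -1715635797010/4629819659103 ≈ -0.37056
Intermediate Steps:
c(E) = E³ (c(E) = E²*E = E³)
159506/c(-213) + 169628/(-479099) = 159506/((-213)³) + 169628/(-479099) = 159506/(-9663597) + 169628*(-1/479099) = 159506*(-1/9663597) - 169628/479099 = -159506/9663597 - 169628/479099 = -1715635797010/4629819659103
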